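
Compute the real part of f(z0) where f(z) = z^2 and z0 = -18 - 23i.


Step 1: z0 = -18 - 23i
Step 2: z0^2 = (-18)^2 - (-23)^2 + 828i
Step 3: real part = 324 - 529 = -205

-205


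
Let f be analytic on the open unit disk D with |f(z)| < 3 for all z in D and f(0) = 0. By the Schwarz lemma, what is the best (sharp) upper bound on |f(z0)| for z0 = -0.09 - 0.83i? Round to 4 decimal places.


Step 1: g = f/3 maps D -> D with g(0) = 0, so by the Schwarz lemma |g(z)| <= |z|, i.e. |f(z)| <= 3|z|; this is sharp (f(z) = 3z).
Step 2: |z0|^2 = (-0.09)^2 + (-0.83)^2 = 0.697
Step 3: |z0| = sqrt(0.697) = 0.834865
Step 4: Best bound = 3 * |z0| = 3 * 0.834865 = 2.5046

2.5046


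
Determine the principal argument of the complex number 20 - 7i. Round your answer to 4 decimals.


Step 1: z = 20 - 7i
Step 2: arg(z) = atan2(-7, 20)
Step 3: arg(z) = -0.3367

-0.3367


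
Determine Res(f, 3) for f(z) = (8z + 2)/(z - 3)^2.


Step 1: Pole of order 2 at z = 3
Step 2: Res = lim d/dz [(z - 3)^2 * f(z)] as z -> 3
Step 3: (z - 3)^2 * f(z) = 8z + 2
Step 4: d/dz[8z + 2] = 8

8


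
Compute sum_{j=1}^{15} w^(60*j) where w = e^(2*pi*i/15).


Step 1: The sum sum_{j=1}^{n} w^(k*j) equals n if n | k, else 0.
Step 2: Here n = 15, k = 60
Step 3: Does n divide k? 15 | 60 -> True
Step 4: Sum = 15

15


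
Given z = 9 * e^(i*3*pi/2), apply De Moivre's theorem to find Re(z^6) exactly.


Step 1: By De Moivre's theorem, z^6 = 9^6 * e^(i*6*3*pi/2) = 531441 * (cos(9*pi) + i*sin(9*pi))
Step 2: |z|^6 = 9^6 = 531441
Step 3: Reduce the angle mod 2*pi: 9*pi - 8*pi = pi
Step 4: cos(pi) = -1
Step 5: Re(z^6) = 531441 * (-1) = -531441

-531441


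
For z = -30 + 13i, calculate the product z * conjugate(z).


Step 1: conj(z) = -30 - 13i
Step 2: z * conj(z) = (-30)^2 + 13^2
Step 3: = 900 + 169 = 1069

1069


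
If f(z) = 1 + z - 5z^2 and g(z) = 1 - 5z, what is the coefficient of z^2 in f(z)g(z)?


Step 1: z^2 term in f*g comes from: (1)*(0) + (z)*(-5z) + (-5z^2)*(1)
Step 2: = 0 - 5 - 5
Step 3: = -10

-10


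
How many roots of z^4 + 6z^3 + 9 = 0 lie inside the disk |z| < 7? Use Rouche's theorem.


Step 1: On |z| = 7 the three terms have sizes |z^4| = 7^4 = 2401, |6z^3| = 6*7^3 = 2058, |9| = 9
Step 2: The dominant term is g(z) = z^4; let h(z) = 6z^3 + 9 so f = g + h
Step 3: On |z| = 7: |g| = 2401 and |h| <= 2058 + 9 = 2067
Step 4: Since 2401 > 2067, |h| < |g| on |z| = 7, so by Rouche f has the same number of zeros as g inside |z| < 7
Step 5: g(z) = z^4 has 4 zeros (all at the origin) inside |z| < 7. Answer = 4

4


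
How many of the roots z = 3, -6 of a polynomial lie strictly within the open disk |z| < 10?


Step 1: Check each root:
  z = 3: |3| = 3 < 10
  z = -6: |-6| = 6 < 10
Step 2: Count = 2

2


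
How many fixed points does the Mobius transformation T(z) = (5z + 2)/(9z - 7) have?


Step 1: Fixed points satisfy T(z) = z
Step 2: 9z^2 - 12z - 2 = 0
Step 3: Discriminant = (-12)^2 - 4*9*(-2) = 216
Step 4: Number of fixed points = 2

2


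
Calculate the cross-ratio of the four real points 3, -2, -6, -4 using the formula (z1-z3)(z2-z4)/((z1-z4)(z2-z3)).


Step 1: (z1-z3)(z2-z4) = 9 * 2 = 18
Step 2: (z1-z4)(z2-z3) = 7 * 4 = 28
Step 3: Cross-ratio = 18/28 = 9/14

9/14


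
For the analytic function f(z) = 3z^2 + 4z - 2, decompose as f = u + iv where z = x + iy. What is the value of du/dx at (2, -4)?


Step 1: f(z) = 3(x+iy)^2 + 4(x+iy) - 2
Step 2: u = 3(x^2 - y^2) + 4x - 2
Step 3: u_x = 6x + 4
Step 4: At (2, -4): u_x = 12 + 4 = 16

16


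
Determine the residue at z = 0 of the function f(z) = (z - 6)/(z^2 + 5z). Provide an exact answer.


Step 1: Q(z) = z^2 + 5z = (z)(z + 5)
Step 2: Q'(z) = 2z + 5
Step 3: Q'(0) = 5, P(0) = -6
Step 4: Res = P(0)/Q'(0) = -6/5 = -6/5

-6/5


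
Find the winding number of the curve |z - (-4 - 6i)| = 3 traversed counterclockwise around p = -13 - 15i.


Step 1: Center c = (-4, -6), radius = 3
Step 2: |p - c|^2 = (-9)^2 + (-9)^2 = 162
Step 3: r^2 = 9
Step 4: |p-c| > r so winding number = 0

0


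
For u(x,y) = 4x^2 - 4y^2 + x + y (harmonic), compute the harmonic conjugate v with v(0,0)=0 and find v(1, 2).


Step 1: v_x = -u_y = 8y - 1
Step 2: v_y = u_x = 8x + 1
Step 3: v = 8xy - x + y + C
Step 4: v(0,0) = 0 => C = 0
Step 5: v(1, 2) = 17

17


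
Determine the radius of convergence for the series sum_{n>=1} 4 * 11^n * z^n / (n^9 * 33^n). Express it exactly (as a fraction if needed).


Step 1: General term a_n = 4 * 11^n / (n^9 * 33^n)
Step 2: By the root test, |a_n|^(1/n) = 4^(1/n) * 11 / (n^(9/n) * 33) -> 11/33 as n -> infinity (since 4^(1/n) -> 1 and n^(9/n) -> 1)
Step 3: R = 1/lim|a_n|^(1/n) = 33/11 = 3

3


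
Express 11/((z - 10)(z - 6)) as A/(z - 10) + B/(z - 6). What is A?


Step 1: Multiply both sides by (z - 10) and set z = 10
Step 2: A = 11 / (10 - 6)
Step 3: A = 11 / 4
Step 4: A = 11/4

11/4


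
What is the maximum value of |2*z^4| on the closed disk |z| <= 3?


Step 1: On |z| = 3, |f(z)| = 2 * |z|^4 = 2 * 3^4
Step 2: By maximum modulus principle, maximum is on boundary.
Step 3: Maximum = 2 * 81 = 162

162


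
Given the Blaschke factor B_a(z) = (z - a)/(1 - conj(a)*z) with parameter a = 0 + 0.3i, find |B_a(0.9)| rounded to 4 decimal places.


Step 1: Numerator z0 - a = 0.9 - (0 + 0.3i) = 0.9 - 0.3i
Step 2: Denominator 1 - conj(a)*z0 = 1 - (0 - 0.3i)*0.9 = 1 + 0.27i
Step 3: |z0 - a|^2 = 0.9^2 + (-0.3)^2 = 0.9; |1 - conj(a)*z0|^2 = 1^2 + 0.27^2 = 1.0729
Step 4: |B_a(0.9)| = sqrt(0.9 / 1.0729) = sqrt(0.838848)
Step 5: = 0.9159

0.9159


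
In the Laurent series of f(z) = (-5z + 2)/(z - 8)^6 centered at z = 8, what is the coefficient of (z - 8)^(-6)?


Step 1: Write the numerator in powers of (z - 8): -5z + 2 = -5(z - 8) + (-5*8 + 2) = -5(z - 8) - 38
Step 2: Divide by (z - 8)^6: f(z) = -38(z - 8)^(-6) - 5(z - 8)^(-5)
Step 3: This finite sum is the Laurent series of f about z = 8.
Step 4: Coefficient of (z - 8)^(-6) = -5*8 + 2 = -38

-38


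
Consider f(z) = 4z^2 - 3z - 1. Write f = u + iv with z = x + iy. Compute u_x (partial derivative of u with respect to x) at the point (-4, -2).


Step 1: f(z) = 4(x+iy)^2 - 3(x+iy) - 1
Step 2: u = 4(x^2 - y^2) - 3x - 1
Step 3: u_x = 8x - 3
Step 4: At (-4, -2): u_x = -32 - 3 = -35

-35


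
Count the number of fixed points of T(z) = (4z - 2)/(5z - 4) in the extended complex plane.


Step 1: Fixed points satisfy T(z) = z
Step 2: 5z^2 - 8z + 2 = 0
Step 3: Discriminant = (-8)^2 - 4*5*2 = 24
Step 4: Number of fixed points = 2

2


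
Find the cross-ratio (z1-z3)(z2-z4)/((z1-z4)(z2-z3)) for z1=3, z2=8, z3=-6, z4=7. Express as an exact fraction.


Step 1: (z1-z3)(z2-z4) = 9 * 1 = 9
Step 2: (z1-z4)(z2-z3) = (-4) * 14 = -56
Step 3: Cross-ratio = -9/56 = -9/56

-9/56


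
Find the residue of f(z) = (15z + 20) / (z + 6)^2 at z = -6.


Step 1: Pole of order 2 at z = -6
Step 2: Res = lim d/dz [(z + 6)^2 * f(z)] as z -> -6
Step 3: (z + 6)^2 * f(z) = 15z + 20
Step 4: d/dz[15z + 20] = 15

15


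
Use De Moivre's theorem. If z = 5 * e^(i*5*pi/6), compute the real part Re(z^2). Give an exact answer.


Step 1: By De Moivre's theorem, z^2 = 5^2 * e^(i*2*5*pi/6) = 25 * (cos(5*pi/3) + i*sin(5*pi/3))
Step 2: |z|^2 = 5^2 = 25
Step 3: The angle 5*pi/3 already lies in [0, 2*pi)
Step 4: cos(5*pi/3) = 1/2
Step 5: Re(z^2) = 25 * 1/2 = 25/2

25/2


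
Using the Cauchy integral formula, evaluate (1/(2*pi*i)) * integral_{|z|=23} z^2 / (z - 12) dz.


Step 1: f(z) = z^2, a = 12 is inside |z| = 23
Step 2: By Cauchy integral formula: (1/(2pi*i)) * integral = f(a)
Step 3: f(12) = 12^2 = 144

144


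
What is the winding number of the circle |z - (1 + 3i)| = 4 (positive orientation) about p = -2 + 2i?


Step 1: Center c = (1, 3), radius = 4
Step 2: |p - c|^2 = (-3)^2 + (-1)^2 = 10
Step 3: r^2 = 16
Step 4: |p-c| < r so winding number = 1

1


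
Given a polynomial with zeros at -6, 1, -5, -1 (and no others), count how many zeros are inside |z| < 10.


Step 1: Check each root:
  z = -6: |-6| = 6 < 10
  z = 1: |1| = 1 < 10
  z = -5: |-5| = 5 < 10
  z = -1: |-1| = 1 < 10
Step 2: Count = 4

4


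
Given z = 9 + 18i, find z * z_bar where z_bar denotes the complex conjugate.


Step 1: conj(z) = 9 - 18i
Step 2: z * conj(z) = 9^2 + 18^2
Step 3: = 81 + 324 = 405

405


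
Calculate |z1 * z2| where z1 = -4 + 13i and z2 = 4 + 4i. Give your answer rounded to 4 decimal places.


Step 1: |z1| = sqrt((-4)^2 + 13^2) = sqrt(185)
Step 2: |z2| = sqrt(4^2 + 4^2) = sqrt(32)
Step 3: |z1*z2| = |z1|*|z2| = sqrt(185) * sqrt(32) = sqrt(185 * 32) = sqrt(5920)
Step 4: = 76.9415

76.9415


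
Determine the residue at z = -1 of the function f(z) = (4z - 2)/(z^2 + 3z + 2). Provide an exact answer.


Step 1: Q(z) = z^2 + 3z + 2 = (z + 1)(z + 2)
Step 2: Q'(z) = 2z + 3
Step 3: Q'(-1) = 1, P(-1) = -6
Step 4: Res = P(-1)/Q'(-1) = -6/1 = -6

-6


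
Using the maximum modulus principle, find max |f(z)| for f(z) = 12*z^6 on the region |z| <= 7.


Step 1: On |z| = 7, |f(z)| = 12 * |z|^6 = 12 * 7^6
Step 2: By maximum modulus principle, maximum is on boundary.
Step 3: Maximum = 12 * 117649 = 1411788

1411788


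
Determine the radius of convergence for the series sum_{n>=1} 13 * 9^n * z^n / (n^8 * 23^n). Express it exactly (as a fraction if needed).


Step 1: General term a_n = 13 * 9^n / (n^8 * 23^n)
Step 2: By the root test, |a_n|^(1/n) = 13^(1/n) * 9 / (n^(8/n) * 23) -> 9/23 as n -> infinity (since 13^(1/n) -> 1 and n^(8/n) -> 1)
Step 3: R = 1/lim|a_n|^(1/n) = 23/9

23/9


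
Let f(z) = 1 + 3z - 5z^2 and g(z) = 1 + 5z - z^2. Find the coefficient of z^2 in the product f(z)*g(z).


Step 1: z^2 term in f*g comes from: (1)*(-z^2) + (3z)*(5z) + (-5z^2)*(1)
Step 2: = -1 + 15 - 5
Step 3: = 9

9


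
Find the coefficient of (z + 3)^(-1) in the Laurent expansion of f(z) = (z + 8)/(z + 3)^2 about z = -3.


Step 1: Write the numerator in powers of (z + 3): z + 8 = (z + 3) + (1*(-3) + 8) = (z + 3) + 5
Step 2: Divide by (z + 3)^2: f(z) = 5(z + 3)^(-2) + (z + 3)^(-1)
Step 3: This finite sum is the Laurent series of f about z = -3.
Step 4: Coefficient of (z + 3)^(-1) = coefficient of (z + 3) in the re-centred numerator = 1

1


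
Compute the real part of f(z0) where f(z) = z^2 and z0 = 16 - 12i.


Step 1: z0 = 16 - 12i
Step 2: z0^2 = 16^2 - (-12)^2 - 384i
Step 3: real part = 256 - 144 = 112

112


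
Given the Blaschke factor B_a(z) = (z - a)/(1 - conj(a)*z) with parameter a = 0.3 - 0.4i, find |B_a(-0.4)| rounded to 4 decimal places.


Step 1: Numerator z0 - a = -0.4 - (0.3 - 0.4i) = -0.7 + 0.4i
Step 2: Denominator 1 - conj(a)*z0 = 1 - (0.3 + 0.4i)*(-0.4) = 1.12 + 0.16i
Step 3: |z0 - a|^2 = (-0.7)^2 + 0.4^2 = 0.65; |1 - conj(a)*z0|^2 = 1.12^2 + 0.16^2 = 1.28
Step 4: |B_a(-0.4)| = sqrt(0.65 / 1.28) = sqrt(0.507812)
Step 5: = 0.7126

0.7126


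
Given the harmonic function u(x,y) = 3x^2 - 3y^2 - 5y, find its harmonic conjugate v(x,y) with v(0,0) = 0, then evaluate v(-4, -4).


Step 1: v_x = -u_y = 6y + 5
Step 2: v_y = u_x = 6x + 0
Step 3: v = 6xy + 5x + C
Step 4: v(0,0) = 0 => C = 0
Step 5: v(-4, -4) = 76

76


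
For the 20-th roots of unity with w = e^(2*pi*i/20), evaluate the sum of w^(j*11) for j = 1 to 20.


Step 1: The sum sum_{j=1}^{n} w^(k*j) equals n if n | k, else 0.
Step 2: Here n = 20, k = 11
Step 3: Does n divide k? 20 | 11 -> False
Step 4: Sum = 0

0


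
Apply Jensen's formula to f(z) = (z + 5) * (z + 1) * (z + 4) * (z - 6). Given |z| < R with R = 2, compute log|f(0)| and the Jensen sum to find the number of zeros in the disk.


Jensen's formula: (1/2pi)*integral log|f(Re^it)|dt = log|f(0)| + sum_{|a_k|<R} log(R/|a_k|)
Step 1: f(0) = 5 * 1 * 4 * (-6) = -120
Step 2: log|f(0)| = log|-5| + log|-1| + log|-4| + log|6| = 4.7875
Step 3: Zeros inside |z| < 2: -1
Step 4: Jensen sum = log(2/1) = 0.6931
Step 5: n(R) = number of terms in the Jensen sum = count of zeros inside |z| < 2 = 1

1


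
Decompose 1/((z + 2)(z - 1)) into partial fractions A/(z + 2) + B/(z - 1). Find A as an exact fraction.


Step 1: Multiply both sides by (z + 2) and set z = -2
Step 2: A = 1 / (-2 - 1)
Step 3: A = 1 / (-3)
Step 4: A = -1/3

-1/3


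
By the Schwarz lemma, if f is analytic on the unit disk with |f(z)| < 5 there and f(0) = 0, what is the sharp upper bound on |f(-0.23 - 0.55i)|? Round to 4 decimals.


Step 1: g = f/5 maps D -> D with g(0) = 0, so by the Schwarz lemma |g(z)| <= |z|, i.e. |f(z)| <= 5|z|; this is sharp (f(z) = 5z).
Step 2: |z0|^2 = (-0.23)^2 + (-0.55)^2 = 0.3554
Step 3: |z0| = sqrt(0.3554) = 0.596154
Step 4: Best bound = 5 * |z0| = 5 * 0.596154 = 2.9808

2.9808


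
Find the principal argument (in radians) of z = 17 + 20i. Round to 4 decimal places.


Step 1: z = 17 + 20i
Step 2: arg(z) = atan2(20, 17)
Step 3: arg(z) = 0.8663

0.8663


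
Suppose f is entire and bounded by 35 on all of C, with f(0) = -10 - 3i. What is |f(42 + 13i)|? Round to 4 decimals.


Step 1: By Liouville's theorem, a bounded entire function is constant.
Step 2: f(z) = f(0) = -10 - 3i for all z.
Step 3: |f(w)| = |-10 - 3i| = sqrt(100 + 9)
Step 4: = 10.4403

10.4403


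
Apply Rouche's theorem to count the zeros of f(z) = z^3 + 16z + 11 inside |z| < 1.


Step 1: On |z| = 1 the three terms have sizes |z^3| = 1^3 = 1, |16z| = 16*1 = 16, |11| = 11
Step 2: The dominant term is g(z) = 16z; let h(z) = z^3 + 11 so f = g + h
Step 3: On |z| = 1: |g| = 16 and |h| <= 1 + 11 = 12
Step 4: Since 16 > 12, |h| < |g| on |z| = 1, so by Rouche f has the same number of zeros as g inside |z| < 1
Step 5: g(z) = 16z has 1 zero (at the origin, multiplicity 1) inside |z| < 1. Answer = 1

1


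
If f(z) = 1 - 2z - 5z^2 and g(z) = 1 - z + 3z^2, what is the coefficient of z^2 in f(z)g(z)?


Step 1: z^2 term in f*g comes from: (1)*(3z^2) + (-2z)*(-z) + (-5z^2)*(1)
Step 2: = 3 + 2 - 5
Step 3: = 0

0


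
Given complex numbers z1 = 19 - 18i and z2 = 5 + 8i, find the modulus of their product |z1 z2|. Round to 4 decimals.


Step 1: |z1| = sqrt(19^2 + (-18)^2) = sqrt(685)
Step 2: |z2| = sqrt(5^2 + 8^2) = sqrt(89)
Step 3: |z1*z2| = |z1|*|z2| = sqrt(685) * sqrt(89) = sqrt(685 * 89) = sqrt(60965)
Step 4: = 246.9109

246.9109


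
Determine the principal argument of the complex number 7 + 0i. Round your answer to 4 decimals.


Step 1: z = 7 + 0i
Step 2: arg(z) = atan2(0, 7)
Step 3: arg(z) = 0.0

0.0


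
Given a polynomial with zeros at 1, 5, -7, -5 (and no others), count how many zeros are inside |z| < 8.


Step 1: Check each root:
  z = 1: |1| = 1 < 8
  z = 5: |5| = 5 < 8
  z = -7: |-7| = 7 < 8
  z = -5: |-5| = 5 < 8
Step 2: Count = 4

4


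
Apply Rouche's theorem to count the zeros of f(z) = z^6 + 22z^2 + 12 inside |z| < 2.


Step 1: On |z| = 2 the three terms have sizes |z^6| = 2^6 = 64, |22z^2| = 22*2^2 = 88, |12| = 12
Step 2: The dominant term is g(z) = 22z^2; let h(z) = z^6 + 12 so f = g + h
Step 3: On |z| = 2: |g| = 88 and |h| <= 64 + 12 = 76
Step 4: Since 88 > 76, |h| < |g| on |z| = 2, so by Rouche f has the same number of zeros as g inside |z| < 2
Step 5: g(z) = 22z^2 has 2 zeros (at the origin, multiplicity 2) inside |z| < 2. Answer = 2

2


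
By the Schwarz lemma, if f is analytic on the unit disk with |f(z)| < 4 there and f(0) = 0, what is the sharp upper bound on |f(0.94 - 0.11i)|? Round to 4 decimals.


Step 1: g = f/4 maps D -> D with g(0) = 0, so by the Schwarz lemma |g(z)| <= |z|, i.e. |f(z)| <= 4|z|; this is sharp (f(z) = 4z).
Step 2: |z0|^2 = 0.94^2 + (-0.11)^2 = 0.8957
Step 3: |z0| = sqrt(0.8957) = 0.946414
Step 4: Best bound = 4 * |z0| = 4 * 0.946414 = 3.7857

3.7857


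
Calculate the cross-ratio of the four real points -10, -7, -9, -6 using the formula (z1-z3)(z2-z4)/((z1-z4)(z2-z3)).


Step 1: (z1-z3)(z2-z4) = (-1) * (-1) = 1
Step 2: (z1-z4)(z2-z3) = (-4) * 2 = -8
Step 3: Cross-ratio = -1/8 = -1/8

-1/8


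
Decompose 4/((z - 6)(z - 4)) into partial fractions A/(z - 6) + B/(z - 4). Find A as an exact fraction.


Step 1: Multiply both sides by (z - 6) and set z = 6
Step 2: A = 4 / (6 - 4)
Step 3: A = 4 / 2
Step 4: A = 2

2


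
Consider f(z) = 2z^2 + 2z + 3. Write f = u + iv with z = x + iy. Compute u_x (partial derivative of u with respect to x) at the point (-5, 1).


Step 1: f(z) = 2(x+iy)^2 + 2(x+iy) + 3
Step 2: u = 2(x^2 - y^2) + 2x + 3
Step 3: u_x = 4x + 2
Step 4: At (-5, 1): u_x = -20 + 2 = -18

-18


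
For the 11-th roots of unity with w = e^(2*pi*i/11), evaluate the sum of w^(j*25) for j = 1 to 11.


Step 1: The sum sum_{j=1}^{n} w^(k*j) equals n if n | k, else 0.
Step 2: Here n = 11, k = 25
Step 3: Does n divide k? 11 | 25 -> False
Step 4: Sum = 0

0


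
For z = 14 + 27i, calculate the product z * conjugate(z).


Step 1: conj(z) = 14 - 27i
Step 2: z * conj(z) = 14^2 + 27^2
Step 3: = 196 + 729 = 925

925


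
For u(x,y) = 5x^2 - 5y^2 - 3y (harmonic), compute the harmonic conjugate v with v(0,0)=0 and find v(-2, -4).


Step 1: v_x = -u_y = 10y + 3
Step 2: v_y = u_x = 10x + 0
Step 3: v = 10xy + 3x + C
Step 4: v(0,0) = 0 => C = 0
Step 5: v(-2, -4) = 74

74


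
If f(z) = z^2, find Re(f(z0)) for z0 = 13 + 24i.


Step 1: z0 = 13 + 24i
Step 2: z0^2 = 13^2 - 24^2 + 624i
Step 3: real part = 169 - 576 = -407

-407


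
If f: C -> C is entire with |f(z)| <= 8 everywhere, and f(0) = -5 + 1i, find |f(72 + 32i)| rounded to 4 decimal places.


Step 1: By Liouville's theorem, a bounded entire function is constant.
Step 2: f(z) = f(0) = -5 + 1i for all z.
Step 3: |f(w)| = |-5 + 1i| = sqrt(25 + 1)
Step 4: = 5.099

5.099


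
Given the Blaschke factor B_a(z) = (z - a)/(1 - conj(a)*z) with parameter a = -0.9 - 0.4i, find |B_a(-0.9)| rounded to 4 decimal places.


Step 1: Numerator z0 - a = -0.9 - (-0.9 - 0.4i) = 0 + 0.4i
Step 2: Denominator 1 - conj(a)*z0 = 1 - (-0.9 + 0.4i)*(-0.9) = 0.19 + 0.36i
Step 3: |z0 - a|^2 = 0^2 + 0.4^2 = 0.16; |1 - conj(a)*z0|^2 = 0.19^2 + 0.36^2 = 0.1657
Step 4: |B_a(-0.9)| = sqrt(0.16 / 0.1657) = sqrt(0.9656)
Step 5: = 0.9826

0.9826


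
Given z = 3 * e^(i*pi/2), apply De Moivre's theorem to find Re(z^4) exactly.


Step 1: By De Moivre's theorem, z^4 = 3^4 * e^(i*4*pi/2) = 81 * (cos(2*pi) + i*sin(2*pi))
Step 2: |z|^4 = 3^4 = 81
Step 3: Reduce the angle mod 2*pi: 2*pi - 2*pi = 0
Step 4: cos(0) = 1
Step 5: Re(z^4) = 81 * 1 = 81

81


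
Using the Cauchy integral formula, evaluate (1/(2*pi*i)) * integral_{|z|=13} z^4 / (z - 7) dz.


Step 1: f(z) = z^4, a = 7 is inside |z| = 13
Step 2: By Cauchy integral formula: (1/(2pi*i)) * integral = f(a)
Step 3: f(7) = 7^4 = 2401

2401


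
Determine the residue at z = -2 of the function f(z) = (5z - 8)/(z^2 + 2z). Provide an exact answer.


Step 1: Q(z) = z^2 + 2z = (z + 2)(z)
Step 2: Q'(z) = 2z + 2
Step 3: Q'(-2) = -2, P(-2) = -18
Step 4: Res = P(-2)/Q'(-2) = -18/(-2) = 9

9


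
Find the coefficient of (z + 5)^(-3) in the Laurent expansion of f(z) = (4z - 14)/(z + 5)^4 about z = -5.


Step 1: Write the numerator in powers of (z + 5): 4z - 14 = 4(z + 5) + (4*(-5) - 14) = 4(z + 5) - 34
Step 2: Divide by (z + 5)^4: f(z) = -34(z + 5)^(-4) + 4(z + 5)^(-3)
Step 3: This finite sum is the Laurent series of f about z = -5.
Step 4: Coefficient of (z + 5)^(-3) = coefficient of (z + 5) in the re-centred numerator = 4

4


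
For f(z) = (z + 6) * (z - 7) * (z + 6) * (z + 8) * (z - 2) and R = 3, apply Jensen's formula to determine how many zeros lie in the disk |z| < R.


Jensen's formula: (1/2pi)*integral log|f(Re^it)|dt = log|f(0)| + sum_{|a_k|<R} log(R/|a_k|)
Step 1: f(0) = 6 * (-7) * 6 * 8 * (-2) = 4032
Step 2: log|f(0)| = log|-6| + log|7| + log|-6| + log|-8| + log|2| = 8.302
Step 3: Zeros inside |z| < 3: 2
Step 4: Jensen sum = log(3/2) = 0.4055
Step 5: n(R) = number of terms in the Jensen sum = count of zeros inside |z| < 3 = 1

1


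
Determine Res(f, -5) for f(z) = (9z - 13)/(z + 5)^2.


Step 1: Pole of order 2 at z = -5
Step 2: Res = lim d/dz [(z + 5)^2 * f(z)] as z -> -5
Step 3: (z + 5)^2 * f(z) = 9z - 13
Step 4: d/dz[9z - 13] = 9

9


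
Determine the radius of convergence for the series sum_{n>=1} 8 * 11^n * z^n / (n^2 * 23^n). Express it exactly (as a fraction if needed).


Step 1: General term a_n = 8 * 11^n / (n^2 * 23^n)
Step 2: By the root test, |a_n|^(1/n) = 8^(1/n) * 11 / (n^(2/n) * 23) -> 11/23 as n -> infinity (since 8^(1/n) -> 1 and n^(2/n) -> 1)
Step 3: R = 1/lim|a_n|^(1/n) = 23/11

23/11


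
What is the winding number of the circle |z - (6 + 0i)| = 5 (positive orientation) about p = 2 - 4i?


Step 1: Center c = (6, 0), radius = 5
Step 2: |p - c|^2 = (-4)^2 + (-4)^2 = 32
Step 3: r^2 = 25
Step 4: |p-c| > r so winding number = 0

0


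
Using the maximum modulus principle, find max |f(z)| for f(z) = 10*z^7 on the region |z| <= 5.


Step 1: On |z| = 5, |f(z)| = 10 * |z|^7 = 10 * 5^7
Step 2: By maximum modulus principle, maximum is on boundary.
Step 3: Maximum = 10 * 78125 = 781250

781250


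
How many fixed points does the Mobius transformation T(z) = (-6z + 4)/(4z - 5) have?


Step 1: Fixed points satisfy T(z) = z
Step 2: 4z^2 + z - 4 = 0
Step 3: Discriminant = 1^2 - 4*4*(-4) = 65
Step 4: Number of fixed points = 2

2


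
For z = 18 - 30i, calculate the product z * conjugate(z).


Step 1: conj(z) = 18 + 30i
Step 2: z * conj(z) = 18^2 + (-30)^2
Step 3: = 324 + 900 = 1224

1224


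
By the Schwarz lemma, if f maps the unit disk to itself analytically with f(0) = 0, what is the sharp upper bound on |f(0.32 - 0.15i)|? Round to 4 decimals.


Step 1: Schwarz lemma: if f: D -> D is analytic with f(0) = 0, then |f(z)| <= |z| for all z in D, and this is sharp (f(z) = z).
Step 2: |z0|^2 = 0.32^2 + (-0.15)^2 = 0.1249
Step 3: |z0| = sqrt(0.1249) = 0.353412
Step 4: Best bound = |z0| = 0.3534

0.3534


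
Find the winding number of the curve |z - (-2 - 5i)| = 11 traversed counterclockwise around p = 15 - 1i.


Step 1: Center c = (-2, -5), radius = 11
Step 2: |p - c|^2 = 17^2 + 4^2 = 305
Step 3: r^2 = 121
Step 4: |p-c| > r so winding number = 0

0


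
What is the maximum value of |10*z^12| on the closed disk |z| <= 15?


Step 1: On |z| = 15, |f(z)| = 10 * |z|^12 = 10 * 15^12
Step 2: By maximum modulus principle, maximum is on boundary.
Step 3: Maximum = 10 * 129746337890625 = 1297463378906250

1297463378906250


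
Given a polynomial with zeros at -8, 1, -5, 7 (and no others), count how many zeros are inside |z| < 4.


Step 1: Check each root:
  z = -8: |-8| = 8 >= 4
  z = 1: |1| = 1 < 4
  z = -5: |-5| = 5 >= 4
  z = 7: |7| = 7 >= 4
Step 2: Count = 1

1


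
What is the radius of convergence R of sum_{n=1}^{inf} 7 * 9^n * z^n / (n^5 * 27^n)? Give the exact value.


Step 1: General term a_n = 7 * 9^n / (n^5 * 27^n)
Step 2: By the root test, |a_n|^(1/n) = 7^(1/n) * 9 / (n^(5/n) * 27) -> 9/27 as n -> infinity (since 7^(1/n) -> 1 and n^(5/n) -> 1)
Step 3: R = 1/lim|a_n|^(1/n) = 27/9 = 3

3


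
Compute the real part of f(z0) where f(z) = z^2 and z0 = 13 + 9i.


Step 1: z0 = 13 + 9i
Step 2: z0^2 = 13^2 - 9^2 + 234i
Step 3: real part = 169 - 81 = 88

88


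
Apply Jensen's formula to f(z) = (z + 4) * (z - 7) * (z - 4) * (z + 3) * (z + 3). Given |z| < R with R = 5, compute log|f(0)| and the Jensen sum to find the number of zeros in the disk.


Jensen's formula: (1/2pi)*integral log|f(Re^it)|dt = log|f(0)| + sum_{|a_k|<R} log(R/|a_k|)
Step 1: f(0) = 4 * (-7) * (-4) * 3 * 3 = 1008
Step 2: log|f(0)| = log|-4| + log|7| + log|4| + log|-3| + log|-3| = 6.9157
Step 3: Zeros inside |z| < 5: -4, 4, -3, -3
Step 4: Jensen sum = log(5/4) + log(5/4) + log(5/3) + log(5/3) = 1.4679
Step 5: n(R) = number of terms in the Jensen sum = count of zeros inside |z| < 5 = 4

4


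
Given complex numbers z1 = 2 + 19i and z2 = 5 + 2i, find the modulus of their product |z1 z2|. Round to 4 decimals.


Step 1: |z1| = sqrt(2^2 + 19^2) = sqrt(365)
Step 2: |z2| = sqrt(5^2 + 2^2) = sqrt(29)
Step 3: |z1*z2| = |z1|*|z2| = sqrt(365) * sqrt(29) = sqrt(365 * 29) = sqrt(10585)
Step 4: = 102.8834

102.8834


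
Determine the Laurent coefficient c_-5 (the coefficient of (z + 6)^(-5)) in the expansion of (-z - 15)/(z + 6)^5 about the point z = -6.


Step 1: Write the numerator in powers of (z + 6): -z - 15 = -(z + 6) + (-1*(-6) - 15) = -(z + 6) - 9
Step 2: Divide by (z + 6)^5: f(z) = -9(z + 6)^(-5) - (z + 6)^(-4)
Step 3: This finite sum is the Laurent series of f about z = -6.
Step 4: Coefficient of (z + 6)^(-5) = -1*(-6) - 15 = -9

-9


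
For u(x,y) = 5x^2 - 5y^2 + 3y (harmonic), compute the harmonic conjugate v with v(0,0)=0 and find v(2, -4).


Step 1: v_x = -u_y = 10y - 3
Step 2: v_y = u_x = 10x + 0
Step 3: v = 10xy - 3x + C
Step 4: v(0,0) = 0 => C = 0
Step 5: v(2, -4) = -86

-86


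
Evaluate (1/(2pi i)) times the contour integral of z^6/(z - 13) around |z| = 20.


Step 1: f(z) = z^6, a = 13 is inside |z| = 20
Step 2: By Cauchy integral formula: (1/(2pi*i)) * integral = f(a)
Step 3: f(13) = 13^6 = 4826809

4826809


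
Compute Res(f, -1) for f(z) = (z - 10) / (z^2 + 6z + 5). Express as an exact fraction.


Step 1: Q(z) = z^2 + 6z + 5 = (z + 1)(z + 5)
Step 2: Q'(z) = 2z + 6
Step 3: Q'(-1) = 4, P(-1) = -11
Step 4: Res = P(-1)/Q'(-1) = -11/4 = -11/4

-11/4


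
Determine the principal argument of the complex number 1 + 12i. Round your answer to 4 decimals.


Step 1: z = 1 + 12i
Step 2: arg(z) = atan2(12, 1)
Step 3: arg(z) = 1.4877

1.4877


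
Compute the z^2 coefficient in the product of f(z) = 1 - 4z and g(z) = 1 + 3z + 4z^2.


Step 1: z^2 term in f*g comes from: (1)*(4z^2) + (-4z)*(3z) + (0)*(1)
Step 2: = 4 - 12 + 0
Step 3: = -8

-8


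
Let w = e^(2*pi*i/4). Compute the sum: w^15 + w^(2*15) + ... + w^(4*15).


Step 1: The sum sum_{j=1}^{n} w^(k*j) equals n if n | k, else 0.
Step 2: Here n = 4, k = 15
Step 3: Does n divide k? 4 | 15 -> False
Step 4: Sum = 0

0


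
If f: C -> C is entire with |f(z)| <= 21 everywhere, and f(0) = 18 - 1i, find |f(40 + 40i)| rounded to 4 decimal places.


Step 1: By Liouville's theorem, a bounded entire function is constant.
Step 2: f(z) = f(0) = 18 - 1i for all z.
Step 3: |f(w)| = |18 - 1i| = sqrt(324 + 1)
Step 4: = 18.0278

18.0278


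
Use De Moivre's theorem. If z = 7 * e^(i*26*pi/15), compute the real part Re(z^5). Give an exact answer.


Step 1: By De Moivre's theorem, z^5 = 7^5 * e^(i*5*26*pi/15) = 16807 * (cos(26*pi/3) + i*sin(26*pi/3))
Step 2: |z|^5 = 7^5 = 16807
Step 3: Reduce the angle mod 2*pi: 26*pi/3 - 8*pi = 2*pi/3
Step 4: cos(2*pi/3) = -1/2
Step 5: Re(z^5) = 16807 * (-1/2) = -16807/2

-16807/2


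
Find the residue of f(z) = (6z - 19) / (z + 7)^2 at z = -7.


Step 1: Pole of order 2 at z = -7
Step 2: Res = lim d/dz [(z + 7)^2 * f(z)] as z -> -7
Step 3: (z + 7)^2 * f(z) = 6z - 19
Step 4: d/dz[6z - 19] = 6

6


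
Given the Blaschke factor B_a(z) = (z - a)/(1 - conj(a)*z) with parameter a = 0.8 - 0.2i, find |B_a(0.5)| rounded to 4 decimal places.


Step 1: Numerator z0 - a = 0.5 - (0.8 - 0.2i) = -0.3 + 0.2i
Step 2: Denominator 1 - conj(a)*z0 = 1 - (0.8 + 0.2i)*0.5 = 0.6 - 0.1i
Step 3: |z0 - a|^2 = (-0.3)^2 + 0.2^2 = 0.13; |1 - conj(a)*z0|^2 = 0.6^2 + (-0.1)^2 = 0.37
Step 4: |B_a(0.5)| = sqrt(0.13 / 0.37) = sqrt(0.351351)
Step 5: = 0.5927

0.5927


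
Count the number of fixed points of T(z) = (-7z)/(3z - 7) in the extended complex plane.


Step 1: Fixed points satisfy T(z) = z
Step 2: 3z^2 = 0
Step 3: Discriminant = 0^2 - 4*3*0 = 0
Step 4: Number of fixed points = 1

1


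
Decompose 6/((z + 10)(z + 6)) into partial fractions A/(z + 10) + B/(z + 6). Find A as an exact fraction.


Step 1: Multiply both sides by (z + 10) and set z = -10
Step 2: A = 6 / (-10 + 6)
Step 3: A = 6 / (-4)
Step 4: A = -3/2

-3/2


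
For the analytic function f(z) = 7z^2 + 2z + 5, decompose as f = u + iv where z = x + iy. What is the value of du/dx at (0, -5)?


Step 1: f(z) = 7(x+iy)^2 + 2(x+iy) + 5
Step 2: u = 7(x^2 - y^2) + 2x + 5
Step 3: u_x = 14x + 2
Step 4: At (0, -5): u_x = 0 + 2 = 2

2


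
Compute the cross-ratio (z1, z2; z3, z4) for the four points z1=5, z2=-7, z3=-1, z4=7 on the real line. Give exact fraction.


Step 1: (z1-z3)(z2-z4) = 6 * (-14) = -84
Step 2: (z1-z4)(z2-z3) = (-2) * (-6) = 12
Step 3: Cross-ratio = -84/12 = -7

-7


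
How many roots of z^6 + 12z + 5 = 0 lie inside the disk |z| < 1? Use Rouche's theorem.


Step 1: On |z| = 1 the three terms have sizes |z^6| = 1^6 = 1, |12z| = 12*1 = 12, |5| = 5
Step 2: The dominant term is g(z) = 12z; let h(z) = z^6 + 5 so f = g + h
Step 3: On |z| = 1: |g| = 12 and |h| <= 1 + 5 = 6
Step 4: Since 12 > 6, |h| < |g| on |z| = 1, so by Rouche f has the same number of zeros as g inside |z| < 1
Step 5: g(z) = 12z has 1 zero (at the origin, multiplicity 1) inside |z| < 1. Answer = 1

1


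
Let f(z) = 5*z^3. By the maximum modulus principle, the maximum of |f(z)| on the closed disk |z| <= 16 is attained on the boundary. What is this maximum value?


Step 1: On |z| = 16, |f(z)| = 5 * |z|^3 = 5 * 16^3
Step 2: By maximum modulus principle, maximum is on boundary.
Step 3: Maximum = 5 * 4096 = 20480

20480


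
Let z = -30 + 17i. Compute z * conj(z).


Step 1: conj(z) = -30 - 17i
Step 2: z * conj(z) = (-30)^2 + 17^2
Step 3: = 900 + 289 = 1189

1189


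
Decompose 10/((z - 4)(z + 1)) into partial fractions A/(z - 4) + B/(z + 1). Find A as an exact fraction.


Step 1: Multiply both sides by (z - 4) and set z = 4
Step 2: A = 10 / (4 + 1)
Step 3: A = 10 / 5
Step 4: A = 2

2


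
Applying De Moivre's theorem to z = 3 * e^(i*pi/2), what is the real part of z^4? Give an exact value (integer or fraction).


Step 1: By De Moivre's theorem, z^4 = 3^4 * e^(i*4*pi/2) = 81 * (cos(2*pi) + i*sin(2*pi))
Step 2: |z|^4 = 3^4 = 81
Step 3: Reduce the angle mod 2*pi: 2*pi - 2*pi = 0
Step 4: cos(0) = 1
Step 5: Re(z^4) = 81 * 1 = 81

81


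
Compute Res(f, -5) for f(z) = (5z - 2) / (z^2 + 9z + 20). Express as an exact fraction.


Step 1: Q(z) = z^2 + 9z + 20 = (z + 5)(z + 4)
Step 2: Q'(z) = 2z + 9
Step 3: Q'(-5) = -1, P(-5) = -27
Step 4: Res = P(-5)/Q'(-5) = -27/(-1) = 27

27


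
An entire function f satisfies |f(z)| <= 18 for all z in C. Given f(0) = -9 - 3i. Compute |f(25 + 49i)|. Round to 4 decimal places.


Step 1: By Liouville's theorem, a bounded entire function is constant.
Step 2: f(z) = f(0) = -9 - 3i for all z.
Step 3: |f(w)| = |-9 - 3i| = sqrt(81 + 9)
Step 4: = 9.4868

9.4868


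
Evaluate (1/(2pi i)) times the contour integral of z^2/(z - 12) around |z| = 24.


Step 1: f(z) = z^2, a = 12 is inside |z| = 24
Step 2: By Cauchy integral formula: (1/(2pi*i)) * integral = f(a)
Step 3: f(12) = 12^2 = 144

144


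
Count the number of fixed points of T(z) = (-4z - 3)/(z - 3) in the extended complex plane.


Step 1: Fixed points satisfy T(z) = z
Step 2: z^2 + z + 3 = 0
Step 3: Discriminant = 1^2 - 4*1*3 = -11
Step 4: Number of fixed points = 2

2


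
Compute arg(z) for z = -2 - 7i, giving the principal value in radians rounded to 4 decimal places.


Step 1: z = -2 - 7i
Step 2: arg(z) = atan2(-7, -2)
Step 3: arg(z) = -1.8491

-1.8491


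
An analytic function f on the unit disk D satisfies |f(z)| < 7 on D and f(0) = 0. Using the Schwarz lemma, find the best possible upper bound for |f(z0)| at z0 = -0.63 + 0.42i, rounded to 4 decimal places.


Step 1: g = f/7 maps D -> D with g(0) = 0, so by the Schwarz lemma |g(z)| <= |z|, i.e. |f(z)| <= 7|z|; this is sharp (f(z) = 7z).
Step 2: |z0|^2 = (-0.63)^2 + 0.42^2 = 0.5733
Step 3: |z0| = sqrt(0.5733) = 0.757166
Step 4: Best bound = 7 * |z0| = 7 * 0.757166 = 5.3002

5.3002


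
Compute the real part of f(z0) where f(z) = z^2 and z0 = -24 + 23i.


Step 1: z0 = -24 + 23i
Step 2: z0^2 = (-24)^2 - 23^2 - 1104i
Step 3: real part = 576 - 529 = 47

47


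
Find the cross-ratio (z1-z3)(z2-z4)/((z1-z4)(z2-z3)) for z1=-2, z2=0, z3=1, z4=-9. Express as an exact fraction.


Step 1: (z1-z3)(z2-z4) = (-3) * 9 = -27
Step 2: (z1-z4)(z2-z3) = 7 * (-1) = -7
Step 3: Cross-ratio = 27/7 = 27/7

27/7


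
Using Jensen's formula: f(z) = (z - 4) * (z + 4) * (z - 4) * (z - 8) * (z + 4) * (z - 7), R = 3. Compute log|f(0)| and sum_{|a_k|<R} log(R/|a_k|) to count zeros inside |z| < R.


Jensen's formula: (1/2pi)*integral log|f(Re^it)|dt = log|f(0)| + sum_{|a_k|<R} log(R/|a_k|)
Step 1: f(0) = (-4) * 4 * (-4) * (-8) * 4 * (-7) = 14336
Step 2: log|f(0)| = log|4| + log|-4| + log|4| + log|8| + log|-4| + log|7| = 9.5705
Step 3: Zeros inside |z| < 3: none
Step 4: Jensen sum = (empty sum) = 0
Step 5: n(R) = number of terms in the Jensen sum = count of zeros inside |z| < 3 = 0

0


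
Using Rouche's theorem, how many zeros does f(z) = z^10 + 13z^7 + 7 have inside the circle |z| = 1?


Step 1: On |z| = 1 the three terms have sizes |z^10| = 1^10 = 1, |13z^7| = 13*1^7 = 13, |7| = 7
Step 2: The dominant term is g(z) = 13z^7; let h(z) = z^10 + 7 so f = g + h
Step 3: On |z| = 1: |g| = 13 and |h| <= 1 + 7 = 8
Step 4: Since 13 > 8, |h| < |g| on |z| = 1, so by Rouche f has the same number of zeros as g inside |z| < 1
Step 5: g(z) = 13z^7 has 7 zeros (at the origin, multiplicity 7) inside |z| < 1. Answer = 7

7


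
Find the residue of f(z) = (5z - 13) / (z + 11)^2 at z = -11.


Step 1: Pole of order 2 at z = -11
Step 2: Res = lim d/dz [(z + 11)^2 * f(z)] as z -> -11
Step 3: (z + 11)^2 * f(z) = 5z - 13
Step 4: d/dz[5z - 13] = 5

5


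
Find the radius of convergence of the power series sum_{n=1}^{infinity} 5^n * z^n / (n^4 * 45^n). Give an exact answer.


Step 1: General term a_n = 5^n / (n^4 * 45^n)
Step 2: By the root test, |a_n|^(1/n) = 5 / (n^(4/n) * 45) -> 5/45 as n -> infinity (since n^(4/n) -> 1)
Step 3: R = 1/lim|a_n|^(1/n) = 45/5 = 9

9


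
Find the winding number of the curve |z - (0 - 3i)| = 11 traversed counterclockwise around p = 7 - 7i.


Step 1: Center c = (0, -3), radius = 11
Step 2: |p - c|^2 = 7^2 + (-4)^2 = 65
Step 3: r^2 = 121
Step 4: |p-c| < r so winding number = 1

1


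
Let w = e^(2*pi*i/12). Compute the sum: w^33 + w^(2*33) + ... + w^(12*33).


Step 1: The sum sum_{j=1}^{n} w^(k*j) equals n if n | k, else 0.
Step 2: Here n = 12, k = 33
Step 3: Does n divide k? 12 | 33 -> False
Step 4: Sum = 0

0


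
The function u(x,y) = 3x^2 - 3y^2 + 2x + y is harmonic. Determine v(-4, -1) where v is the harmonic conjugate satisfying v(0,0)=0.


Step 1: v_x = -u_y = 6y - 1
Step 2: v_y = u_x = 6x + 2
Step 3: v = 6xy - x + 2y + C
Step 4: v(0,0) = 0 => C = 0
Step 5: v(-4, -1) = 26

26


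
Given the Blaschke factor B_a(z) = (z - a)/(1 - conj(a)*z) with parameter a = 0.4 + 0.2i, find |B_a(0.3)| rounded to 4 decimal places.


Step 1: Numerator z0 - a = 0.3 - (0.4 + 0.2i) = -0.1 - 0.2i
Step 2: Denominator 1 - conj(a)*z0 = 1 - (0.4 - 0.2i)*0.3 = 0.88 + 0.06i
Step 3: |z0 - a|^2 = (-0.1)^2 + (-0.2)^2 = 0.05; |1 - conj(a)*z0|^2 = 0.88^2 + 0.06^2 = 0.778
Step 4: |B_a(0.3)| = sqrt(0.05 / 0.778) = sqrt(0.064267)
Step 5: = 0.2535

0.2535


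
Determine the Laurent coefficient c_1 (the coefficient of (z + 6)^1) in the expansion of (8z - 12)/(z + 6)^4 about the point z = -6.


Step 1: Write the numerator in powers of (z + 6): 8z - 12 = 8(z + 6) + (8*(-6) - 12) = 8(z + 6) - 60
Step 2: Divide by (z + 6)^4: f(z) = -60(z + 6)^(-4) + 8(z + 6)^(-3)
Step 3: This finite sum is the Laurent series of f about z = -6.
Step 4: Only the powers -4 and -3 appear, so the coefficient of (z + 6)^1 = 0

0


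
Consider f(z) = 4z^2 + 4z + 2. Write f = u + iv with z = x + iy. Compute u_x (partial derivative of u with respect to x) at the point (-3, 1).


Step 1: f(z) = 4(x+iy)^2 + 4(x+iy) + 2
Step 2: u = 4(x^2 - y^2) + 4x + 2
Step 3: u_x = 8x + 4
Step 4: At (-3, 1): u_x = -24 + 4 = -20

-20


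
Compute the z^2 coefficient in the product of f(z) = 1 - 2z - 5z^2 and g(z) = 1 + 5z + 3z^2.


Step 1: z^2 term in f*g comes from: (1)*(3z^2) + (-2z)*(5z) + (-5z^2)*(1)
Step 2: = 3 - 10 - 5
Step 3: = -12

-12


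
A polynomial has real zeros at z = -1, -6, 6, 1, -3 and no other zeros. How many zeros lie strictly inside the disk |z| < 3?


Step 1: Check each root:
  z = -1: |-1| = 1 < 3
  z = -6: |-6| = 6 >= 3
  z = 6: |6| = 6 >= 3
  z = 1: |1| = 1 < 3
  z = -3: |-3| = 3 >= 3
Step 2: Count = 2

2


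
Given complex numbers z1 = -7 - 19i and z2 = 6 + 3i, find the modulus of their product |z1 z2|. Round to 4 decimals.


Step 1: |z1| = sqrt((-7)^2 + (-19)^2) = sqrt(410)
Step 2: |z2| = sqrt(6^2 + 3^2) = sqrt(45)
Step 3: |z1*z2| = |z1|*|z2| = sqrt(410) * sqrt(45) = sqrt(410 * 45) = sqrt(18450)
Step 4: = 135.8308

135.8308


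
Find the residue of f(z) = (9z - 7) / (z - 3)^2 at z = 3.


Step 1: Pole of order 2 at z = 3
Step 2: Res = lim d/dz [(z - 3)^2 * f(z)] as z -> 3
Step 3: (z - 3)^2 * f(z) = 9z - 7
Step 4: d/dz[9z - 7] = 9

9


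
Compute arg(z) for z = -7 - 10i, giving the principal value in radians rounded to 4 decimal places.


Step 1: z = -7 - 10i
Step 2: arg(z) = atan2(-10, -7)
Step 3: arg(z) = -2.1815

-2.1815


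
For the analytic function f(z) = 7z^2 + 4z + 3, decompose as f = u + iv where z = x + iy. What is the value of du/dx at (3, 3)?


Step 1: f(z) = 7(x+iy)^2 + 4(x+iy) + 3
Step 2: u = 7(x^2 - y^2) + 4x + 3
Step 3: u_x = 14x + 4
Step 4: At (3, 3): u_x = 42 + 4 = 46

46


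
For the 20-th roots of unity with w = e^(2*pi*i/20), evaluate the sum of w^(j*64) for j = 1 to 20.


Step 1: The sum sum_{j=1}^{n} w^(k*j) equals n if n | k, else 0.
Step 2: Here n = 20, k = 64
Step 3: Does n divide k? 20 | 64 -> False
Step 4: Sum = 0

0


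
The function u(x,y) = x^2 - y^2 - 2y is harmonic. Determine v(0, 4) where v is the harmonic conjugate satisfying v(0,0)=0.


Step 1: v_x = -u_y = 2y + 2
Step 2: v_y = u_x = 2x + 0
Step 3: v = 2xy + 2x + C
Step 4: v(0,0) = 0 => C = 0
Step 5: v(0, 4) = 0

0


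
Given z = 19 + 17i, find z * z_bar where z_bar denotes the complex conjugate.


Step 1: conj(z) = 19 - 17i
Step 2: z * conj(z) = 19^2 + 17^2
Step 3: = 361 + 289 = 650

650


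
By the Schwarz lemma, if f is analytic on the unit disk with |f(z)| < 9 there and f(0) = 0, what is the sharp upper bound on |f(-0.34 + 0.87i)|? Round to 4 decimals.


Step 1: g = f/9 maps D -> D with g(0) = 0, so by the Schwarz lemma |g(z)| <= |z|, i.e. |f(z)| <= 9|z|; this is sharp (f(z) = 9z).
Step 2: |z0|^2 = (-0.34)^2 + 0.87^2 = 0.8725
Step 3: |z0| = sqrt(0.8725) = 0.934077
Step 4: Best bound = 9 * |z0| = 9 * 0.934077 = 8.4067

8.4067


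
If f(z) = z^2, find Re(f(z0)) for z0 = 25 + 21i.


Step 1: z0 = 25 + 21i
Step 2: z0^2 = 25^2 - 21^2 + 1050i
Step 3: real part = 625 - 441 = 184

184


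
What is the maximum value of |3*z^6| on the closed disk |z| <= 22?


Step 1: On |z| = 22, |f(z)| = 3 * |z|^6 = 3 * 22^6
Step 2: By maximum modulus principle, maximum is on boundary.
Step 3: Maximum = 3 * 113379904 = 340139712

340139712


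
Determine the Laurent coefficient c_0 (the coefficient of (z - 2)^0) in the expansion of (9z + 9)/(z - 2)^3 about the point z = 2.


Step 1: Write the numerator in powers of (z - 2): 9z + 9 = 9(z - 2) + (9*2 + 9) = 9(z - 2) + 27
Step 2: Divide by (z - 2)^3: f(z) = 27(z - 2)^(-3) + 9(z - 2)^(-2)
Step 3: This finite sum is the Laurent series of f about z = 2.
Step 4: Only the powers -3 and -2 appear, so the coefficient of (z - 2)^0 = 0

0


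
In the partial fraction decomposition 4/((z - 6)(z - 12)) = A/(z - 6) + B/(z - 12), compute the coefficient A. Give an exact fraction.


Step 1: Multiply both sides by (z - 6) and set z = 6
Step 2: A = 4 / (6 - 12)
Step 3: A = 4 / (-6)
Step 4: A = -2/3

-2/3


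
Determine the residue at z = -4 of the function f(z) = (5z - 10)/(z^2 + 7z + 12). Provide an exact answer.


Step 1: Q(z) = z^2 + 7z + 12 = (z + 4)(z + 3)
Step 2: Q'(z) = 2z + 7
Step 3: Q'(-4) = -1, P(-4) = -30
Step 4: Res = P(-4)/Q'(-4) = -30/(-1) = 30

30


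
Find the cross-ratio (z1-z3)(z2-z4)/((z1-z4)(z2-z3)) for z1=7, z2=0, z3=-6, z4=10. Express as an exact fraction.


Step 1: (z1-z3)(z2-z4) = 13 * (-10) = -130
Step 2: (z1-z4)(z2-z3) = (-3) * 6 = -18
Step 3: Cross-ratio = 130/18 = 65/9

65/9


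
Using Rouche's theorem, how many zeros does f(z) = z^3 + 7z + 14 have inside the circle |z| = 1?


Step 1: On |z| = 1 the three terms have sizes |z^3| = 1^3 = 1, |7z| = 7*1 = 7, |14| = 14
Step 2: The dominant term is g(z) = 14; let h(z) = z^3 + 7z so f = g + h
Step 3: On |z| = 1: |g| = 14 and |h| <= 1 + 7 = 8
Step 4: Since 14 > 8, |h| < |g| on |z| = 1, so by Rouche f has the same number of zeros as g inside |z| < 1
Step 5: g(z) = 14 is a nonzero constant with no zeros inside |z| < 1. Answer = 0

0
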